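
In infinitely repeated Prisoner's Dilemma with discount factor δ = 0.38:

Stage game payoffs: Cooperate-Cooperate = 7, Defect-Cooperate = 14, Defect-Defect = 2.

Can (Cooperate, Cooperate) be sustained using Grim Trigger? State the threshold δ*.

δ* = 0.5833; since δ = 0.38 < 0.5833, cooperation cannot be sustained

Work:
For Grim Trigger:
Cooperate forever: 7/(1-δ)
Defect then punished: 14 + 2·δ/(1-δ)
Need: 7/(1-δ) ≥ 14 + 2·δ/(1-δ)
Solving: δ ≥ (T-R)/(T-P) = (14-7)/(14-2) = 0.5833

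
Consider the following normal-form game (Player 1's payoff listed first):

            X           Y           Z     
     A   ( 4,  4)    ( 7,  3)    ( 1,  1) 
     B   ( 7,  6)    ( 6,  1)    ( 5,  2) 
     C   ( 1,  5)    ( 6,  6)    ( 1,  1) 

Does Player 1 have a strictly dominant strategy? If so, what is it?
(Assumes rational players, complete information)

No strictly dominant strategy exists for Player 1

Work:
A strategy strictly dominates another if it gives a strictly higher payoff against every opponent action. Compare each pair of P1's strategies column-by-column:
  A vs B: [4 vs 7, 7 vs 6, 1 vs 5] → A does not strictly dominate B (column X: 4 ≤ 7)
  A vs C: [4 vs 1, 7 vs 6, 1 vs 1] → A does not strictly dominate C (column Z: 1 ≤ 1)
  B vs A: [7 vs 4, 6 vs 7, 5 vs 1] → B does not strictly dominate A (column Y: 6 ≤ 7)
  B vs C: [7 vs 1, 6 vs 6, 5 vs 1] → B does not strictly dominate C (column Y: 6 ≤ 6)
  C vs A: [1 vs 4, 6 vs 7, 1 vs 1] → C does not strictly dominate A (column X: 1 ≤ 4)
  C vs B: [1 vs 7, 6 vs 6, 1 vs 5] → C does not strictly dominate B (column X: 1 ≤ 7)
No single strategy strictly dominates all others → no strictly dominant strategy.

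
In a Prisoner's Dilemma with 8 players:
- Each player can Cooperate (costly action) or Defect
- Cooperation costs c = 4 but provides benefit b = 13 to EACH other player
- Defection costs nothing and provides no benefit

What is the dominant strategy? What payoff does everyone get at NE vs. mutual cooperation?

Dominant: Defect; NE payoff = 0; Coop payoff = 87

Work:
Defect dominates (saves cost c = 4, benefit to others is external)
NE: All defect → everyone gets 0
If all cooperate: each receives (7)×13 - 4 = 87
Social dilemma: 87 > 0 but NE gives 0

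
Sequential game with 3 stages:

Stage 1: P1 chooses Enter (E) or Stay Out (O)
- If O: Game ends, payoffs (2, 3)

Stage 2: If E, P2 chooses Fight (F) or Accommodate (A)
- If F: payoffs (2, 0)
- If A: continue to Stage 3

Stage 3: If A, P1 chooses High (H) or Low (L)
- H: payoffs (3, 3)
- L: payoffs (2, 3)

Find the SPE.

SPE: (E, A, H); Outcome (3, 3)

Work:
Stage 3: P1 chooses H (3 vs 2)
Stage 2: P2: F->0, A->3 (anticipating H). Choose A
Stage 1: P1: O->2, E->3 (anticipating A, H). Choose E
SPE path: E -> A -> H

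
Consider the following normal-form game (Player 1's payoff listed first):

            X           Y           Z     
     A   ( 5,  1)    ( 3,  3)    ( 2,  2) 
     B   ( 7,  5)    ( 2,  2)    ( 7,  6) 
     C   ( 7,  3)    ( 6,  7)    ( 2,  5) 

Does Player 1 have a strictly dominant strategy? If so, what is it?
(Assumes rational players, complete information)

No strictly dominant strategy exists for Player 1

Work:
A strategy strictly dominates another if it gives a strictly higher payoff against every opponent action. Compare each pair of P1's strategies column-by-column:
  A vs B: [5 vs 7, 3 vs 2, 2 vs 7] → A does not strictly dominate B (column X: 5 ≤ 7)
  A vs C: [5 vs 7, 3 vs 6, 2 vs 2] → A does not strictly dominate C (column X: 5 ≤ 7)
  B vs A: [7 vs 5, 2 vs 3, 7 vs 2] → B does not strictly dominate A (column Y: 2 ≤ 3)
  B vs C: [7 vs 7, 2 vs 6, 7 vs 2] → B does not strictly dominate C (column X: 7 ≤ 7)
  C vs A: [7 vs 5, 6 vs 3, 2 vs 2] → C does not strictly dominate A (column Z: 2 ≤ 2)
  C vs B: [7 vs 7, 6 vs 2, 2 vs 7] → C does not strictly dominate B (column X: 7 ≤ 7)
No single strategy strictly dominates all others → no strictly dominant strategy.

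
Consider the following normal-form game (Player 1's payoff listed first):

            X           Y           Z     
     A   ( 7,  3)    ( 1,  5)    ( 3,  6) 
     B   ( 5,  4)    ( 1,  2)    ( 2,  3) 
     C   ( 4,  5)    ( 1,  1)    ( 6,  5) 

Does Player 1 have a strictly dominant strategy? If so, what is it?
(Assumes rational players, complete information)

No strictly dominant strategy exists for Player 1

Work:
A strategy strictly dominates another if it gives a strictly higher payoff against every opponent action. Compare each pair of P1's strategies column-by-column:
  A vs B: [7 vs 5, 1 vs 1, 3 vs 2] → A does not strictly dominate B (column Y: 1 ≤ 1)
  A vs C: [7 vs 4, 1 vs 1, 3 vs 6] → A does not strictly dominate C (column Y: 1 ≤ 1)
  B vs A: [5 vs 7, 1 vs 1, 2 vs 3] → B does not strictly dominate A (column X: 5 ≤ 7)
  B vs C: [5 vs 4, 1 vs 1, 2 vs 6] → B does not strictly dominate C (column Y: 1 ≤ 1)
  C vs A: [4 vs 7, 1 vs 1, 6 vs 3] → C does not strictly dominate A (column X: 4 ≤ 7)
  C vs B: [4 vs 5, 1 vs 1, 6 vs 2] → C does not strictly dominate B (column X: 4 ≤ 5)
No single strategy strictly dominates all others → no strictly dominant strategy.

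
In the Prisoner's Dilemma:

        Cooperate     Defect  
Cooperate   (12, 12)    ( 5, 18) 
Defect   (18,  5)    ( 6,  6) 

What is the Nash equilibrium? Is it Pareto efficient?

(Defect, Defect) is NE; not Pareto efficient

Work:
Defect dominates Cooperate for both players:
If P2 cooperates: Defect (18) > Cooperate (12)
If P2 defects: Defect (6) > Cooperate (5)
NE: (Defect, Defect) with payoff (6, 6)
But (Cooperate, Cooperate) = (12, 12) Pareto dominates (6, 6)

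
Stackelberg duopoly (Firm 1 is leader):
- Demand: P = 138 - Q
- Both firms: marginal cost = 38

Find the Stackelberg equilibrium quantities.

q₁* (leader) = 50.0, q₂* (follower) = 25.0

Work:
Follower's reaction: q₂ = (a - c - q₁)/2
Leader substitutes: π₁ = q₁·(a - q₁ - (a-c-q₁)/2 - c)
FOC: q₁* = (138 - 38)/2 = 50.00
Then: q₂* = (138 - 38 - 50.0)/2 = 25.00
Leader has first-mover advantage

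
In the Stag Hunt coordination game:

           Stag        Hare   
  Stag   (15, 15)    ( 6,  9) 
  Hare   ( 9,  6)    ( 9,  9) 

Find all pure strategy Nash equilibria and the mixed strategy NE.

Pure NE: (Stag, Stag) and (Hare, Hare); Mixed NE: p = 0.3333, q = 0.3333

Work:
Check pure NE:
(Stag, Stag): (15, 15) - no unilateral deviation beneficial
(Hare, Hare): (9, 9) - no unilateral deviation beneficial
Mixed NE: P1 plays Stag with p = 0.3333, P2 plays Stag with q = 0.3333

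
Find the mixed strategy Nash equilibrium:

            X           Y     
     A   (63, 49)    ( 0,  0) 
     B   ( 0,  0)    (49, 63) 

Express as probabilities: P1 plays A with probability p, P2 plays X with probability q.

p = 0.5625, q = 0.4375

Work:
Find probabilities that make opponent indifferent:
P2 chooses q to make P1 indifferent between A and B
P1 chooses p to make P2 indifferent between X and Y
Mixed NE: P1 plays (A: 0.5625, B: 0.4375), P2 plays (X: 0.4375, Y: 0.5625)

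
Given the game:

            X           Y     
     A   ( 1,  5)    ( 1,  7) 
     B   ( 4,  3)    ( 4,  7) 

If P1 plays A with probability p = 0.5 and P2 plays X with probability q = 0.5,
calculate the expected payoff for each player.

E[P1] = 2.5, E[P2] = 5.5

Work:
E[P1] = p·q·π₁(A,X) + p·(1-q)·π₁(A,Y) + (1-p)·q·π₁(B,X) + (1-p)·(1-q)·π₁(B,Y)
= 0.5·0.5·1 + 0.5·0.5·1 + 0.5·0.5·4 + 0.5·0.5·4
= 2.5

E[P2] = 5.5 (similar calculation)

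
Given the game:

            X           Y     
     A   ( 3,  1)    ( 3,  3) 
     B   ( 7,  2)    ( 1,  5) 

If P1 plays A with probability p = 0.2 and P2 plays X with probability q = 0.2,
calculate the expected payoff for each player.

E[P1] = 2.36, E[P2] = 4.04

Work:
E[P1] = p·q·π₁(A,X) + p·(1-q)·π₁(A,Y) + (1-p)·q·π₁(B,X) + (1-p)·(1-q)·π₁(B,Y)
= 0.2·0.2·3 + 0.2·0.8·3 + 0.8·0.2·7 + 0.8·0.8·1
= 2.36

E[P2] = 4.04 (similar calculation)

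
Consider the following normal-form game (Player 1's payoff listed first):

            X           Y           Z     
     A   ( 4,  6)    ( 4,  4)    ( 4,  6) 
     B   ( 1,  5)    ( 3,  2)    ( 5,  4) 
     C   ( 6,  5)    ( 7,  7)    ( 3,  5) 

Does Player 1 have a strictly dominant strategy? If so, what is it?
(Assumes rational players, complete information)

No strictly dominant strategy exists for Player 1

Work:
A strategy strictly dominates another if it gives a strictly higher payoff against every opponent action. Compare each pair of P1's strategies column-by-column:
  A vs B: [4 vs 1, 4 vs 3, 4 vs 5] → A does not strictly dominate B (column Z: 4 ≤ 5)
  A vs C: [4 vs 6, 4 vs 7, 4 vs 3] → A does not strictly dominate C (column X: 4 ≤ 6)
  B vs A: [1 vs 4, 3 vs 4, 5 vs 4] → B does not strictly dominate A (column X: 1 ≤ 4)
  B vs C: [1 vs 6, 3 vs 7, 5 vs 3] → B does not strictly dominate C (column X: 1 ≤ 6)
  C vs A: [6 vs 4, 7 vs 4, 3 vs 4] → C does not strictly dominate A (column Z: 3 ≤ 4)
  C vs B: [6 vs 1, 7 vs 3, 3 vs 5] → C does not strictly dominate B (column Z: 3 ≤ 5)
No single strategy strictly dominates all others → no strictly dominant strategy.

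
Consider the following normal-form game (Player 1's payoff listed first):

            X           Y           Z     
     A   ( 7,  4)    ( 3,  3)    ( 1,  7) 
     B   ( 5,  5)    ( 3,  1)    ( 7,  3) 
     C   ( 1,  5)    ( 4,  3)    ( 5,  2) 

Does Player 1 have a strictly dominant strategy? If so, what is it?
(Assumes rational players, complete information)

No strictly dominant strategy exists for Player 1

Work:
A strategy strictly dominates another if it gives a strictly higher payoff against every opponent action. Compare each pair of P1's strategies column-by-column:
  A vs B: [7 vs 5, 3 vs 3, 1 vs 7] → A does not strictly dominate B (column Y: 3 ≤ 3)
  A vs C: [7 vs 1, 3 vs 4, 1 vs 5] → A does not strictly dominate C (column Y: 3 ≤ 4)
  B vs A: [5 vs 7, 3 vs 3, 7 vs 1] → B does not strictly dominate A (column X: 5 ≤ 7)
  B vs C: [5 vs 1, 3 vs 4, 7 vs 5] → B does not strictly dominate C (column Y: 3 ≤ 4)
  C vs A: [1 vs 7, 4 vs 3, 5 vs 1] → C does not strictly dominate A (column X: 1 ≤ 7)
  C vs B: [1 vs 5, 4 vs 3, 5 vs 7] → C does not strictly dominate B (column X: 1 ≤ 5)
No single strategy strictly dominates all others → no strictly dominant strategy.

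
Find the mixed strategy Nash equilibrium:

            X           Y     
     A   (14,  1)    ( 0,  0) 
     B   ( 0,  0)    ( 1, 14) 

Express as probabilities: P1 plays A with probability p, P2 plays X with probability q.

p = 0.9333, q = 0.0667

Work:
Find probabilities that make opponent indifferent:
P2 chooses q to make P1 indifferent between A and B
P1 chooses p to make P2 indifferent between X and Y
Mixed NE: P1 plays (A: 0.9333, B: 0.0667), P2 plays (X: 0.0667, Y: 0.9333)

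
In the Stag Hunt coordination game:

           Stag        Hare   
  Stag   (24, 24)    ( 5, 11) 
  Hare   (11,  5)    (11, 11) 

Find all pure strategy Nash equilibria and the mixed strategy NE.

Pure NE: (Stag, Stag) and (Hare, Hare); Mixed NE: p = 0.3158, q = 0.3158

Work:
Check pure NE:
(Stag, Stag): (24, 24) - no unilateral deviation beneficial
(Hare, Hare): (11, 11) - no unilateral deviation beneficial
Mixed NE: P1 plays Stag with p = 0.3158, P2 plays Stag with q = 0.3158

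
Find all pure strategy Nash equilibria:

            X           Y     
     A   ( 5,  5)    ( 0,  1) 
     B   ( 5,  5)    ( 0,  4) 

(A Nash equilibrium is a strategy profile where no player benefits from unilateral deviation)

Nash equilibrium: (A, X), (B, X)

Work:
Best responses:
  P1 vs X: payoffs [5, 5] → best response A/B (payoff 5)
  P1 vs Y: payoffs [0, 0] → best response A/B (payoff 0)
  P2 vs A: payoffs [5, 1] → best response X (payoff 5)
  P2 vs B: payoffs [5, 4] → best response X (payoff 5)
Mutual best responses: (A,X), (B,X) → Nash equilibria.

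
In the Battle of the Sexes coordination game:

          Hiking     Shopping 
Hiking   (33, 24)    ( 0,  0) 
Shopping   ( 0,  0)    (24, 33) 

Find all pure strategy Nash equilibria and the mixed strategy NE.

Pure NE: (Hiking, Hiking) and (Shopping, Shopping); Mixed NE: p = 0.5789, q = 0.4211

Work:
Check pure NE:
(Hiking, Hiking): (33, 24) - no unilateral deviation beneficial
(Shopping, Shopping): (24, 33) - no unilateral deviation beneficial
Mixed NE: P1 plays Hiking with p = 0.5789, P2 plays Hiking with q = 0.4211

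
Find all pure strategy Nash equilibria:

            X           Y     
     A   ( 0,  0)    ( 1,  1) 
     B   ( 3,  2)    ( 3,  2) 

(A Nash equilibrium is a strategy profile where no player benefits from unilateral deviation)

Nash equilibrium: (B, X), (B, Y)

Work:
Best responses:
  P1 vs X: payoffs [0, 3] → best response B (payoff 3)
  P1 vs Y: payoffs [1, 3] → best response B (payoff 3)
  P2 vs A: payoffs [0, 1] → best response Y (payoff 1)
  P2 vs B: payoffs [2, 2] → best response X/Y (payoff 2)
Mutual best responses: (B,X), (B,Y) → Nash equilibria.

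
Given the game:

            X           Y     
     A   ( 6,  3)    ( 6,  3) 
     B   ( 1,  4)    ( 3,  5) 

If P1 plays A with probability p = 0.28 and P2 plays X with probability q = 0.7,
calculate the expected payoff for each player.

E[P1] = 2.832, E[P2] = 3.936

Work:
E[P1] = p·q·π₁(A,X) + p·(1-q)·π₁(A,Y) + (1-p)·q·π₁(B,X) + (1-p)·(1-q)·π₁(B,Y)
= 0.28·0.7·6 + 0.28·0.3·6 + 0.72·0.7·1 + 0.72·0.3·3
= 2.832

E[P2] = 3.936 (similar calculation)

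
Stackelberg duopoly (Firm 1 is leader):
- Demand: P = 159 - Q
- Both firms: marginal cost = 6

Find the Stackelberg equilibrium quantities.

q₁* (leader) = 76.5, q₂* (follower) = 38.25

Work:
Follower's reaction: q₂ = (a - c - q₁)/2
Leader substitutes: π₁ = q₁·(a - q₁ - (a-c-q₁)/2 - c)
FOC: q₁* = (159 - 6)/2 = 76.50
Then: q₂* = (159 - 6 - 76.5)/2 = 38.25
Leader has first-mover advantage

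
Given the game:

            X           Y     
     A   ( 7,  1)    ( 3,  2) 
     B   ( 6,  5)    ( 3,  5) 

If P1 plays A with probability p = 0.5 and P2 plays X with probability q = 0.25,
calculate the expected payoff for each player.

E[P1] = 3.875, E[P2] = 3.375

Work:
E[P1] = p·q·π₁(A,X) + p·(1-q)·π₁(A,Y) + (1-p)·q·π₁(B,X) + (1-p)·(1-q)·π₁(B,Y)
= 0.5·0.25·7 + 0.5·0.75·3 + 0.5·0.25·6 + 0.5·0.75·3
= 3.875

E[P2] = 3.375 (similar calculation)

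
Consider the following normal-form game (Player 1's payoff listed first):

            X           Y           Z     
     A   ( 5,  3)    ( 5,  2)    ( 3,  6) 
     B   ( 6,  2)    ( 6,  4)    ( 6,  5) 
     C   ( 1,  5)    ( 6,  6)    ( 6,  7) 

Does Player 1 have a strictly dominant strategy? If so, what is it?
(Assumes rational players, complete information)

No strictly dominant strategy exists for Player 1

Work:
A strategy strictly dominates another if it gives a strictly higher payoff against every opponent action. Compare each pair of P1's strategies column-by-column:
  A vs B: [5 vs 6, 5 vs 6, 3 vs 6] → A does not strictly dominate B (column X: 5 ≤ 6)
  A vs C: [5 vs 1, 5 vs 6, 3 vs 6] → A does not strictly dominate C (column Y: 5 ≤ 6)
  B vs A: [6 vs 5, 6 vs 5, 6 vs 3] → B strictly dominates A
  B vs C: [6 vs 1, 6 vs 6, 6 vs 6] → B does not strictly dominate C (column Y: 6 ≤ 6)
  C vs A: [1 vs 5, 6 vs 5, 6 vs 3] → C does not strictly dominate A (column X: 1 ≤ 5)
  C vs B: [1 vs 6, 6 vs 6, 6 vs 6] → C does not strictly dominate B (column X: 1 ≤ 6)
No single strategy strictly dominates all others → no strictly dominant strategy.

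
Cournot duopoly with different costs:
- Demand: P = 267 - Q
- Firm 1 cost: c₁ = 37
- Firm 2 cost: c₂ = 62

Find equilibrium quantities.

q₁* = 85.0, q₂* = 60.0

Work:
Reaction: q₁ = (267 - 37 - q₂)/2
Reaction: q₂ = (267 - 62 - q₁)/2
Solve simultaneously:
q₁* = (267 - 2×37 + 62)/3 = 85.0
q₂* = (267 - 2×62 + 37)/3 = 60.0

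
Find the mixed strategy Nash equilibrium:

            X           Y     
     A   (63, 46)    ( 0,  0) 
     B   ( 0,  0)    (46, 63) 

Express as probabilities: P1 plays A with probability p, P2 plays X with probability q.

p = 0.578, q = 0.422

Work:
Find probabilities that make opponent indifferent:
P2 chooses q to make P1 indifferent between A and B
P1 chooses p to make P2 indifferent between X and Y
Mixed NE: P1 plays (A: 0.578, B: 0.422), P2 plays (X: 0.422, Y: 0.578)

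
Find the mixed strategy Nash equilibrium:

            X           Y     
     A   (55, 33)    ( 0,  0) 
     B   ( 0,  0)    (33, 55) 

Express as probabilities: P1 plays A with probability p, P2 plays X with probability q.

p = 0.625, q = 0.375

Work:
Find probabilities that make opponent indifferent:
P2 chooses q to make P1 indifferent between A and B
P1 chooses p to make P2 indifferent between X and Y
Mixed NE: P1 plays (A: 0.625, B: 0.375), P2 plays (X: 0.375, Y: 0.625)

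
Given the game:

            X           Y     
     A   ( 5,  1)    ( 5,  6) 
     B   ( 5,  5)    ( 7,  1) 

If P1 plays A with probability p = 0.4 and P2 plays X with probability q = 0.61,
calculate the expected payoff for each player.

E[P1] = 5.468, E[P2] = 3.244

Work:
E[P1] = p·q·π₁(A,X) + p·(1-q)·π₁(A,Y) + (1-p)·q·π₁(B,X) + (1-p)·(1-q)·π₁(B,Y)
= 0.4·0.61·5 + 0.4·0.39·5 + 0.6·0.61·5 + 0.6·0.39·7
= 5.468

E[P2] = 3.244 (similar calculation)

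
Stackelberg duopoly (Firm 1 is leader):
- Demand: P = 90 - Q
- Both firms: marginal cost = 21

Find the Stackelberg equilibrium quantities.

q₁* (leader) = 34.5, q₂* (follower) = 17.25

Work:
Follower's reaction: q₂ = (a - c - q₁)/2
Leader substitutes: π₁ = q₁·(a - q₁ - (a-c-q₁)/2 - c)
FOC: q₁* = (90 - 21)/2 = 34.50
Then: q₂* = (90 - 21 - 34.5)/2 = 17.25
Leader has first-mover advantage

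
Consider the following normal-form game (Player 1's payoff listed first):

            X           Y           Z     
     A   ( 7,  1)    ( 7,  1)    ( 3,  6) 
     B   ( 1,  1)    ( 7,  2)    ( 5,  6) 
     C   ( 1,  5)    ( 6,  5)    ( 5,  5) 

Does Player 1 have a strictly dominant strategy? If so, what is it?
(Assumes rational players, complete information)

No strictly dominant strategy exists for Player 1

Work:
A strategy strictly dominates another if it gives a strictly higher payoff against every opponent action. Compare each pair of P1's strategies column-by-column:
  A vs B: [7 vs 1, 7 vs 7, 3 vs 5] → A does not strictly dominate B (column Y: 7 ≤ 7)
  A vs C: [7 vs 1, 7 vs 6, 3 vs 5] → A does not strictly dominate C (column Z: 3 ≤ 5)
  B vs A: [1 vs 7, 7 vs 7, 5 vs 3] → B does not strictly dominate A (column X: 1 ≤ 7)
  B vs C: [1 vs 1, 7 vs 6, 5 vs 5] → B does not strictly dominate C (column X: 1 ≤ 1)
  C vs A: [1 vs 7, 6 vs 7, 5 vs 3] → C does not strictly dominate A (column X: 1 ≤ 7)
  C vs B: [1 vs 1, 6 vs 7, 5 vs 5] → C does not strictly dominate B (column X: 1 ≤ 1)
No single strategy strictly dominates all others → no strictly dominant strategy.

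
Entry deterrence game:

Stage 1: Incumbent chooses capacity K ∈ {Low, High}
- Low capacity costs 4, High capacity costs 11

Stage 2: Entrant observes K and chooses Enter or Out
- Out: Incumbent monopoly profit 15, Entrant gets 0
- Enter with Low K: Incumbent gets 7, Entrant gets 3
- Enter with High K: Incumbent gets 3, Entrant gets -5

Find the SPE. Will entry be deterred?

SPE: (High, Enter|Low, Out|High); Entry deterred. Incumbent net profit = 4

Work:
After Low K: Entrant enters (3 > 0)
After High K: Entrant stays out (-5 < 0)
Incumbent: Low → 7−4=3, High → 15−11=4
Incumbent chooses High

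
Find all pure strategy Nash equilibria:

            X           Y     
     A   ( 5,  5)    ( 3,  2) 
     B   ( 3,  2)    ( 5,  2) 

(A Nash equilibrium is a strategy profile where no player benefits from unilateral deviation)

Nash equilibrium: (A, X), (B, Y)

Work:
Best responses:
  P1 vs X: payoffs [5, 3] → best response A (payoff 5)
  P1 vs Y: payoffs [3, 5] → best response B (payoff 5)
  P2 vs A: payoffs [5, 2] → best response X (payoff 5)
  P2 vs B: payoffs [2, 2] → best response X/Y (payoff 2)
Mutual best responses: (A,X), (B,Y) → Nash equilibria.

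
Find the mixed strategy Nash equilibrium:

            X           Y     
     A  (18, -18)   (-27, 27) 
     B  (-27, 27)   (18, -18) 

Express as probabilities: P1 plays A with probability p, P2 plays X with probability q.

p = 0.5, q = 0.5

Work:
Find probabilities that make opponent indifferent:
P2 chooses q to make P1 indifferent between A and B
P1 chooses p to make P2 indifferent between X and Y
Mixed NE: P1 plays (A: 0.5, B: 0.5), P2 plays (X: 0.5, Y: 0.5)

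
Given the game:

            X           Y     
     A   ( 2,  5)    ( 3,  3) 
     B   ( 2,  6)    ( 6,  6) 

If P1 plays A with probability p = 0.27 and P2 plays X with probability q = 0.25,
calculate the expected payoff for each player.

E[P1] = 4.3925, E[P2] = 5.325

Work:
E[P1] = p·q·π₁(A,X) + p·(1-q)·π₁(A,Y) + (1-p)·q·π₁(B,X) + (1-p)·(1-q)·π₁(B,Y)
= 0.27·0.25·2 + 0.27·0.75·3 + 0.73·0.25·2 + 0.73·0.75·6
= 4.3925

E[P2] = 5.325 (similar calculation)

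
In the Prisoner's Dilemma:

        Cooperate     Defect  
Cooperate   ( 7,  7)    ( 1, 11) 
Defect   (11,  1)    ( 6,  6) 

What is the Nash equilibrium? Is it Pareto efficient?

(Defect, Defect) is NE; not Pareto efficient

Work:
Defect dominates Cooperate for both players:
If P2 cooperates: Defect (11) > Cooperate (7)
If P2 defects: Defect (6) > Cooperate (1)
NE: (Defect, Defect) with payoff (6, 6)
But (Cooperate, Cooperate) = (7, 7) Pareto dominates (6, 6)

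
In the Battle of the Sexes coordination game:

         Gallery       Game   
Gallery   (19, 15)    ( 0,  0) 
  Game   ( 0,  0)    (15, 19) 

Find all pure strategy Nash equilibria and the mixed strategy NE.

Pure NE: (Gallery, Gallery) and (Game, Game); Mixed NE: p = 0.5588, q = 0.4412

Work:
Check pure NE:
(Gallery, Gallery): (19, 15) - no unilateral deviation beneficial
(Game, Game): (15, 19) - no unilateral deviation beneficial
Mixed NE: P1 plays Gallery with p = 0.5588, P2 plays Gallery with q = 0.4412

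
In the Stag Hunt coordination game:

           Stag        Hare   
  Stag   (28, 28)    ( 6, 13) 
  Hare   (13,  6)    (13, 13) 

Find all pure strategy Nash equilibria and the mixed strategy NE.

Pure NE: (Stag, Stag) and (Hare, Hare); Mixed NE: p = 0.3182, q = 0.3182

Work:
Check pure NE:
(Stag, Stag): (28, 28) - no unilateral deviation beneficial
(Hare, Hare): (13, 13) - no unilateral deviation beneficial
Mixed NE: P1 plays Stag with p = 0.3182, P2 plays Stag with q = 0.3182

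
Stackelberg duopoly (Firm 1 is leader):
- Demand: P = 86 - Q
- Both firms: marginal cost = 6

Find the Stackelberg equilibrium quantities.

q₁* (leader) = 40.0, q₂* (follower) = 20.0

Work:
Follower's reaction: q₂ = (a - c - q₁)/2
Leader substitutes: π₁ = q₁·(a - q₁ - (a-c-q₁)/2 - c)
FOC: q₁* = (86 - 6)/2 = 40.00
Then: q₂* = (86 - 6 - 40.0)/2 = 20.00
Leader has first-mover advantage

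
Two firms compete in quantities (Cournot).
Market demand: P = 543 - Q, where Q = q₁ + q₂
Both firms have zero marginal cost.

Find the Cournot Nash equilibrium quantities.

q₁* = q₂* = 181.0; P* = 181.0

Work:
Profit: π_i = P·q_i = (a - q_i - q_j)·q_i
FOC: ∂π_i/∂q_i = a - 2q_i - q_j = 0
Reaction function: q_i = (543 - q_j)/2
Symmetry: q* = 543/3 = 181.0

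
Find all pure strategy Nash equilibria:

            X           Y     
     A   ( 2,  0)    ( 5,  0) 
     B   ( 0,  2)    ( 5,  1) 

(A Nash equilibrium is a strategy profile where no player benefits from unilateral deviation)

Nash equilibrium: (A, X), (A, Y)

Work:
Best responses:
  P1 vs X: payoffs [2, 0] → best response A (payoff 2)
  P1 vs Y: payoffs [5, 5] → best response A/B (payoff 5)
  P2 vs A: payoffs [0, 0] → best response X/Y (payoff 0)
  P2 vs B: payoffs [2, 1] → best response X (payoff 2)
Mutual best responses: (A,X), (A,Y) → Nash equilibria.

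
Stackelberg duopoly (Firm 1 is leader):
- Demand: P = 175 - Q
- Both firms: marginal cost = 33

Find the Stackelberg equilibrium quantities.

q₁* (leader) = 71.0, q₂* (follower) = 35.5

Work:
Follower's reaction: q₂ = (a - c - q₁)/2
Leader substitutes: π₁ = q₁·(a - q₁ - (a-c-q₁)/2 - c)
FOC: q₁* = (175 - 33)/2 = 71.00
Then: q₂* = (175 - 33 - 71.0)/2 = 35.50
Leader has first-mover advantage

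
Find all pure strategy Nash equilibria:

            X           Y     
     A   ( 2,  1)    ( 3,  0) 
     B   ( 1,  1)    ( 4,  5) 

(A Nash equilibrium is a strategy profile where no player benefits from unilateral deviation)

Nash equilibrium: (A, X), (B, Y)

Work:
Best responses:
  P1 vs X: payoffs [2, 1] → best response A (payoff 2)
  P1 vs Y: payoffs [3, 4] → best response B (payoff 4)
  P2 vs A: payoffs [1, 0] → best response X (payoff 1)
  P2 vs B: payoffs [1, 5] → best response Y (payoff 5)
Mutual best responses: (A,X), (B,Y) → Nash equilibria.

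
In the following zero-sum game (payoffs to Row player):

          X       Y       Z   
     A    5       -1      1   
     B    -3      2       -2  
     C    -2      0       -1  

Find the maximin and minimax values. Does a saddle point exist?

Maximin = -1, Minimax = 1, Saddle: False

Work:
Row minimums: [-1, -3, -2] → maximin = -1
Column maximums: [5, 2, 1] → minimax = 1
No saddle point (maximin ≠ minimax). Mixed strategy needed.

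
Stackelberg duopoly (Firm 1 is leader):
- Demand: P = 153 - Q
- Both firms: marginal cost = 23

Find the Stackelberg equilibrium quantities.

q₁* (leader) = 65.0, q₂* (follower) = 32.5

Work:
Follower's reaction: q₂ = (a - c - q₁)/2
Leader substitutes: π₁ = q₁·(a - q₁ - (a-c-q₁)/2 - c)
FOC: q₁* = (153 - 23)/2 = 65.00
Then: q₂* = (153 - 23 - 65.0)/2 = 32.50
Leader has first-mover advantage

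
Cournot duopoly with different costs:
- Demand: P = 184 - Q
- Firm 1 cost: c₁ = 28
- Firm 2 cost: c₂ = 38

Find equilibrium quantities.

q₁* = 55.33, q₂* = 45.33

Work:
Reaction: q₁ = (184 - 28 - q₂)/2
Reaction: q₂ = (184 - 38 - q₁)/2
Solve simultaneously:
q₁* = (184 - 2×28 + 38)/3 = 55.33
q₂* = (184 - 2×38 + 28)/3 = 45.33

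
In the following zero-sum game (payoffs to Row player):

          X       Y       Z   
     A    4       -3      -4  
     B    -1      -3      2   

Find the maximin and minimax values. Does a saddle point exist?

Maximin = -3, Minimax = -3, Saddle: True

Work:
Row minimums: [-4, -3] → maximin = -3
Column maximums: [4, -3, 2] → minimax = -3
Saddle point exists! Game value = -3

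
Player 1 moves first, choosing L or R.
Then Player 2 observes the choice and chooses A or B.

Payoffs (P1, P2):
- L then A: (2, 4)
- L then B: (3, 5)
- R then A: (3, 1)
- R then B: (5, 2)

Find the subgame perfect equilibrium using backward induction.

P1 plays R, P2 plays B after L and B after R; Payoff (5, 2)

Work:
Backward induction:
After L: P2 chooses B → P1 gets 3
After R: P2 chooses B → P1 gets 5
P1 chooses R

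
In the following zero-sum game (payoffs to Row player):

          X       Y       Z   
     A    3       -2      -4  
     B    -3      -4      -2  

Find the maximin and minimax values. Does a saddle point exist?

Maximin = -4, Minimax = -2, Saddle: False

Work:
Row minimums: [-4, -4] → maximin = -4
Column maximums: [3, -2, -2] → minimax = -2
No saddle point (maximin ≠ minimax). Mixed strategy needed.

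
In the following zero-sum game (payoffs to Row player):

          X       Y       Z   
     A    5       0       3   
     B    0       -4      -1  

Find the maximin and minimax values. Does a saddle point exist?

Maximin = 0, Minimax = 0, Saddle: True

Work:
Row minimums: [0, -4] → maximin = 0
Column maximums: [5, 0, 3] → minimax = 0
Saddle point exists! Game value = 0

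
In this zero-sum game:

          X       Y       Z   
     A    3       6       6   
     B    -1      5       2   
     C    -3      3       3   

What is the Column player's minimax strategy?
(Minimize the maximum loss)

Column should play X, value = 3

Work:
Column player minimizes Row's maximum payoff:
Column X: max payoff to Row = 3
Column Y: max payoff to Row = 6
Column Z: max payoff to Row = 6
Minimum is 3, achieved by column X.
Minimax strategy: X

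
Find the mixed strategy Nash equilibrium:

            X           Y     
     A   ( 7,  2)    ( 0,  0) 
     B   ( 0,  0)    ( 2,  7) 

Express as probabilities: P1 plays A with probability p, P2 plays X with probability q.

p = 0.7778, q = 0.2222

Work:
Find probabilities that make opponent indifferent:
P2 chooses q to make P1 indifferent between A and B
P1 chooses p to make P2 indifferent between X and Y
Mixed NE: P1 plays (A: 0.7778, B: 0.2222), P2 plays (X: 0.2222, Y: 0.7778)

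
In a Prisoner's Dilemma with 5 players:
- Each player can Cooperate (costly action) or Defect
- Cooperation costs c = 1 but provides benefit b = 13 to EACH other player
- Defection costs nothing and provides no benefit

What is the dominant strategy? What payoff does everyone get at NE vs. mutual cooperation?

Dominant: Defect; NE payoff = 0; Coop payoff = 51

Work:
Defect dominates (saves cost c = 1, benefit to others is external)
NE: All defect → everyone gets 0
If all cooperate: each receives (4)×13 - 1 = 51
Social dilemma: 51 > 0 but NE gives 0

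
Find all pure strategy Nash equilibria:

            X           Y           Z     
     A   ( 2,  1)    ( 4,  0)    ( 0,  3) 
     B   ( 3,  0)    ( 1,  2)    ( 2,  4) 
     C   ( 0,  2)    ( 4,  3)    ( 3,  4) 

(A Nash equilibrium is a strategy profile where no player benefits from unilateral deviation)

Nash equilibrium: (C, Z)

Work:
Best responses:
  P1 vs X: payoffs [2, 3, 0] → best response B (payoff 3)
  P1 vs Y: payoffs [4, 1, 4] → best response A/C (payoff 4)
  P1 vs Z: payoffs [0, 2, 3] → best response C (payoff 3)
  P2 vs A: payoffs [1, 0, 3] → best response Z (payoff 3)
  P2 vs B: payoffs [0, 2, 4] → best response Z (payoff 4)
  P2 vs C: payoffs [2, 3, 4] → best response Z (payoff 4)
Mutual best responses: (C,Z) → Nash equilibria.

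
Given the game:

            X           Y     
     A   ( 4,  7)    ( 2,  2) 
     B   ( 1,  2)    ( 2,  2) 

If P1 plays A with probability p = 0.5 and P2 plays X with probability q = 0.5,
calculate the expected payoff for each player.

E[P1] = 2.25, E[P2] = 3.25

Work:
E[P1] = p·q·π₁(A,X) + p·(1-q)·π₁(A,Y) + (1-p)·q·π₁(B,X) + (1-p)·(1-q)·π₁(B,Y)
= 0.5·0.5·4 + 0.5·0.5·2 + 0.5·0.5·1 + 0.5·0.5·2
= 2.25

E[P2] = 3.25 (similar calculation)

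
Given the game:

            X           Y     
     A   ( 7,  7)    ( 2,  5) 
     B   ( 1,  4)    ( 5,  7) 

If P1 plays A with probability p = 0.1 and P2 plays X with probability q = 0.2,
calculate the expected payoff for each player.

E[P1] = 4.08, E[P2] = 6.3

Work:
E[P1] = p·q·π₁(A,X) + p·(1-q)·π₁(A,Y) + (1-p)·q·π₁(B,X) + (1-p)·(1-q)·π₁(B,Y)
= 0.1·0.2·7 + 0.1·0.8·2 + 0.9·0.2·1 + 0.9·0.8·5
= 4.08

E[P2] = 6.3 (similar calculation)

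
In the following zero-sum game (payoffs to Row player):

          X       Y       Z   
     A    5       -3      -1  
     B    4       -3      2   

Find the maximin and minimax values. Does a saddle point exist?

Maximin = -3, Minimax = -3, Saddle: True

Work:
Row minimums: [-3, -3] → maximin = -3
Column maximums: [5, -3, 2] → minimax = -3
Saddle point exists! Game value = -3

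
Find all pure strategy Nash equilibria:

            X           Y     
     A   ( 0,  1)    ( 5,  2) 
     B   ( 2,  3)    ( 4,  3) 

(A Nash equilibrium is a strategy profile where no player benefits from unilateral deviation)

Nash equilibrium: (A, Y), (B, X)

Work:
Best responses:
  P1 vs X: payoffs [0, 2] → best response B (payoff 2)
  P1 vs Y: payoffs [5, 4] → best response A (payoff 5)
  P2 vs A: payoffs [1, 2] → best response Y (payoff 2)
  P2 vs B: payoffs [3, 3] → best response X/Y (payoff 3)
Mutual best responses: (A,Y), (B,X) → Nash equilibria.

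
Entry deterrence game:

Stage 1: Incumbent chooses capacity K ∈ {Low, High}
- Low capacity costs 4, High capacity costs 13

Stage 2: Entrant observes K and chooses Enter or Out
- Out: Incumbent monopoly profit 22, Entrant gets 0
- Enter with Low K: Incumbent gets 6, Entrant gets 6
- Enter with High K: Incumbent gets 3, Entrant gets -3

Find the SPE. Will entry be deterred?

SPE: (High, Enter|Low, Out|High); Entry deterred. Incumbent net profit = 9

Work:
After Low K: Entrant enters (6 > 0)
After High K: Entrant stays out (-3 < 0)
Incumbent: Low → 6−4=2, High → 22−13=9
Incumbent chooses High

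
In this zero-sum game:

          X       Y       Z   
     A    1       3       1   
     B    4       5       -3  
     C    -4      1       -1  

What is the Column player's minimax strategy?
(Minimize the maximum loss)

Column should play Z, value = 1

Work:
Column player minimizes Row's maximum payoff:
Column X: max payoff to Row = 4
Column Y: max payoff to Row = 5
Column Z: max payoff to Row = 1
Minimum is 1, achieved by column Z.
Minimax strategy: Z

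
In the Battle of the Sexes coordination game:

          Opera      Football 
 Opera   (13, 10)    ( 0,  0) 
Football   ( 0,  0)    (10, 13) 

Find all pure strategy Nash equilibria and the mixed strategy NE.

Pure NE: (Opera, Opera) and (Football, Football); Mixed NE: p = 0.5652, q = 0.4348

Work:
Check pure NE:
(Opera, Opera): (13, 10) - no unilateral deviation beneficial
(Football, Football): (10, 13) - no unilateral deviation beneficial
Mixed NE: P1 plays Opera with p = 0.5652, P2 plays Opera with q = 0.4348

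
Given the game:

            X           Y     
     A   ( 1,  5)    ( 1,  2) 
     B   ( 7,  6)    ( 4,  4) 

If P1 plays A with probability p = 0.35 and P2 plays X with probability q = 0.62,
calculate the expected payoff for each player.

E[P1] = 4.159, E[P2] = 4.757

Work:
E[P1] = p·q·π₁(A,X) + p·(1-q)·π₁(A,Y) + (1-p)·q·π₁(B,X) + (1-p)·(1-q)·π₁(B,Y)
= 0.35·0.62·1 + 0.35·0.38·1 + 0.65·0.62·7 + 0.65·0.38·4
= 4.159

E[P2] = 4.757 (similar calculation)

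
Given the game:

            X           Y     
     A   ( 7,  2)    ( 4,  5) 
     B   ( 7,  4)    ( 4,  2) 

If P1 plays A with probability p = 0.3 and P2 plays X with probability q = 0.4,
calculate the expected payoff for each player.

E[P1] = 5.2, E[P2] = 3.1

Work:
E[P1] = p·q·π₁(A,X) + p·(1-q)·π₁(A,Y) + (1-p)·q·π₁(B,X) + (1-p)·(1-q)·π₁(B,Y)
= 0.3·0.4·7 + 0.3·0.6·4 + 0.7·0.4·7 + 0.7·0.6·4
= 5.2

E[P2] = 3.1 (similar calculation)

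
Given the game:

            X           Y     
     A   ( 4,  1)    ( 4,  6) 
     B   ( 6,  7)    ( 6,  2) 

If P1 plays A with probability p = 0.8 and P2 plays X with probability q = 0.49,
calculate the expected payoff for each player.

E[P1] = 4.4, E[P2] = 3.73

Work:
E[P1] = p·q·π₁(A,X) + p·(1-q)·π₁(A,Y) + (1-p)·q·π₁(B,X) + (1-p)·(1-q)·π₁(B,Y)
= 0.8·0.49·4 + 0.8·0.51·4 + 0.2·0.49·6 + 0.2·0.51·6
= 4.4

E[P2] = 3.73 (similar calculation)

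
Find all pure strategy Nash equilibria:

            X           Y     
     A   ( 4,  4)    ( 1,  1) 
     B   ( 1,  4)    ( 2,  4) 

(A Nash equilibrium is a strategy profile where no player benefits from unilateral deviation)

Nash equilibrium: (A, X), (B, Y)

Work:
Best responses:
  P1 vs X: payoffs [4, 1] → best response A (payoff 4)
  P1 vs Y: payoffs [1, 2] → best response B (payoff 2)
  P2 vs A: payoffs [4, 1] → best response X (payoff 4)
  P2 vs B: payoffs [4, 4] → best response X/Y (payoff 4)
Mutual best responses: (A,X), (B,Y) → Nash equilibria.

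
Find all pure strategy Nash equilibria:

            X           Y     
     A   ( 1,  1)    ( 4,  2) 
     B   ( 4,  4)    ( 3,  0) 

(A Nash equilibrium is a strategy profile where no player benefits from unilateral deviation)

Nash equilibrium: (A, Y), (B, X)

Work:
Best responses:
  P1 vs X: payoffs [1, 4] → best response B (payoff 4)
  P1 vs Y: payoffs [4, 3] → best response A (payoff 4)
  P2 vs A: payoffs [1, 2] → best response Y (payoff 2)
  P2 vs B: payoffs [4, 0] → best response X (payoff 4)
Mutual best responses: (A,Y), (B,X) → Nash equilibria.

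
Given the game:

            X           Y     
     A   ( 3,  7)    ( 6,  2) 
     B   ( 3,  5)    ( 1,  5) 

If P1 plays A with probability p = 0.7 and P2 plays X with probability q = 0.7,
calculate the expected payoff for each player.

E[P1] = 3.45, E[P2] = 5.35

Work:
E[P1] = p·q·π₁(A,X) + p·(1-q)·π₁(A,Y) + (1-p)·q·π₁(B,X) + (1-p)·(1-q)·π₁(B,Y)
= 0.7·0.7·3 + 0.7·0.3·6 + 0.3·0.7·3 + 0.3·0.3·1
= 3.45

E[P2] = 5.35 (similar calculation)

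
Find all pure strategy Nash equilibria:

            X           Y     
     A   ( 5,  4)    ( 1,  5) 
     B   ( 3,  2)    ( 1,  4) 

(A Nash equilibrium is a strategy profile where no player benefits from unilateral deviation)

Nash equilibrium: (A, Y), (B, Y)

Work:
Best responses:
  P1 vs X: payoffs [5, 3] → best response A (payoff 5)
  P1 vs Y: payoffs [1, 1] → best response A/B (payoff 1)
  P2 vs A: payoffs [4, 5] → best response Y (payoff 5)
  P2 vs B: payoffs [2, 4] → best response Y (payoff 4)
Mutual best responses: (A,Y), (B,Y) → Nash equilibria.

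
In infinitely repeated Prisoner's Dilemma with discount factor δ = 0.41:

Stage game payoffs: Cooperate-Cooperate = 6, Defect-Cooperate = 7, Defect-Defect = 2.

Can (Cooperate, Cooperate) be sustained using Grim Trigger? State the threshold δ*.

δ* = 0.2; since δ = 0.41 ≥ 0.2, cooperation can be sustained

Work:
For Grim Trigger:
Cooperate forever: 6/(1-δ)
Defect then punished: 7 + 2·δ/(1-δ)
Need: 6/(1-δ) ≥ 7 + 2·δ/(1-δ)
Solving: δ ≥ (T-R)/(T-P) = (7-6)/(7-2) = 0.2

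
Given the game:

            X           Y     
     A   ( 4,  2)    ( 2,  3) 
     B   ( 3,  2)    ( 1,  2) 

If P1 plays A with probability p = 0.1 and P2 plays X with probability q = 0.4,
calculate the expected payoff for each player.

E[P1] = 1.9, E[P2] = 2.06

Work:
E[P1] = p·q·π₁(A,X) + p·(1-q)·π₁(A,Y) + (1-p)·q·π₁(B,X) + (1-p)·(1-q)·π₁(B,Y)
= 0.1·0.4·4 + 0.1·0.6·2 + 0.9·0.4·3 + 0.9·0.6·1
= 1.9

E[P2] = 2.06 (similar calculation)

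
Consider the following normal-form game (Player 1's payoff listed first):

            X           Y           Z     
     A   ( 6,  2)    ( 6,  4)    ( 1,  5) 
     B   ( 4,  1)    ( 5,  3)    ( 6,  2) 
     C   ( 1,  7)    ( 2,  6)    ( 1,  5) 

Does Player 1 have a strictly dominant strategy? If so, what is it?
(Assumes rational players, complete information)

No strictly dominant strategy exists for Player 1

Work:
A strategy strictly dominates another if it gives a strictly higher payoff against every opponent action. Compare each pair of P1's strategies column-by-column:
  A vs B: [6 vs 4, 6 vs 5, 1 vs 6] → A does not strictly dominate B (column Z: 1 ≤ 6)
  A vs C: [6 vs 1, 6 vs 2, 1 vs 1] → A does not strictly dominate C (column Z: 1 ≤ 1)
  B vs A: [4 vs 6, 5 vs 6, 6 vs 1] → B does not strictly dominate A (column X: 4 ≤ 6)
  B vs C: [4 vs 1, 5 vs 2, 6 vs 1] → B strictly dominates C
  C vs A: [1 vs 6, 2 vs 6, 1 vs 1] → C does not strictly dominate A (column X: 1 ≤ 6)
  C vs B: [1 vs 4, 2 vs 5, 1 vs 6] → C does not strictly dominate B (column X: 1 ≤ 4)
No single strategy strictly dominates all others → no strictly dominant strategy.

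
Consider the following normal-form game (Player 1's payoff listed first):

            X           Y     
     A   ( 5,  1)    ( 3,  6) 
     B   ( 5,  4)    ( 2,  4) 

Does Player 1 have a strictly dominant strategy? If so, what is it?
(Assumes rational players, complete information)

No strictly dominant strategy exists for Player 1

Work:
A strategy strictly dominates another if it gives a strictly higher payoff against every opponent action. Compare each pair of P1's strategies column-by-column:
  A vs B: [5 vs 5, 3 vs 2] → A does not strictly dominate B (column X: 5 ≤ 5)
  B vs A: [5 vs 5, 2 vs 3] → B does not strictly dominate A (column X: 5 ≤ 5)
No single strategy strictly dominates all others → no strictly dominant strategy.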